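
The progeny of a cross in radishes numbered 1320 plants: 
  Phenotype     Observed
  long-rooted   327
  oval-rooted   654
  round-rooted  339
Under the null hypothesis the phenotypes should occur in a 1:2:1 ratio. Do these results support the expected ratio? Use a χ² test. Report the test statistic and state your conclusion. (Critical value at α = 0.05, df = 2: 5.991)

Expected counts for N = 1320 under a 1:2:1 ratio (total parts = 4):
  long-rooted: 1320 × 1/4 = 330
  oval-rooted: 1320 × 2/4 = 660
  round-rooted: 1320 × 1/4 = 330
χ² = Σ (O − E)² / E
  long-rooted: (327 − 330)² / 330 = 0.0273
  oval-rooted: (654 − 660)² / 660 = 0.0545
  round-rooted: (339 − 330)² / 330 = 0.2455
χ² = 0.0273 + 0.0545 + 0.2455 = 0.3273 ≈ 0.327
Degrees of freedom = 3 − 1 = 2; critical value at α = 0.05 is 5.991.
Since 0.327 < 5.991, we fail to reject the null hypothesis — the data are consistent with the 1:2:1 ratio.

0.327; consistent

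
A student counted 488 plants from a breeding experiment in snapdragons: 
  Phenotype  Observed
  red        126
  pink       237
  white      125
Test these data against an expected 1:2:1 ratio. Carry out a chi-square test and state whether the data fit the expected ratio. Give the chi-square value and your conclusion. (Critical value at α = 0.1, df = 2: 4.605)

0.406; consistent

Expected counts for N = 488 under a 1:2:1 ratio (total parts = 4):
  red: 488 × 1/4 = 122
  pink: 488 × 2/4 = 244
  white: 488 × 1/4 = 122
χ² = Σ (O − E)² / E
  red: (126 − 122)² / 122 = 0.1311
  pink: (237 − 244)² / 244 = 0.2008
  white: (125 − 122)² / 122 = 0.0738
χ² = 0.1311 + 0.2008 + 0.0738 = 0.4057 ≈ 0.406
Degrees of freedom = 3 − 1 = 2; critical value at α = 0.1 is 4.605.
Since 0.406 < 4.605, we fail to reject the null hypothesis — the data are consistent with the 1:2:1 ratio.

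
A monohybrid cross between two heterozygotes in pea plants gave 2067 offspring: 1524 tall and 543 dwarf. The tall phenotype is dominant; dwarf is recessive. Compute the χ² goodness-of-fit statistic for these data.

1.778

For a monohybrid cross between heterozygotes with complete dominance, the expected phenotypic ratio is 3:1.
The 3:1 ratio has 4 parts, so with N = 2067 the expected counts are:
  tall: 2067 × 3/4 = 1550.25
  dwarf: 2067 × 1/4 = 516.75
χ² = Σ (O − E)² / E
  tall: (1524 − 1550.25)² / 1550.25 = 0.4445
  dwarf: (543 − 516.75)² / 516.75 = 1.3335
χ² = 0.4445 + 1.3335 = 1.778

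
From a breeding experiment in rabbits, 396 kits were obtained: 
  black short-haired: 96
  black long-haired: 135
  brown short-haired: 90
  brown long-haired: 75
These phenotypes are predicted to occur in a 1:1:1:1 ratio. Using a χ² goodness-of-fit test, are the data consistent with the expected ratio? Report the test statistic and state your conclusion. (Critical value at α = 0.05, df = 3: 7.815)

The 1:1:1:1 ratio has 4 parts, so with N = 396 the expected counts are:
  black short-haired: 396 × 1/4 = 99
  black long-haired: 396 × 1/4 = 99
  brown short-haired: 396 × 1/4 = 99
  brown long-haired: 396 × 1/4 = 99
χ² = Σ (O − E)² / E
  black short-haired: (96 − 99)² / 99 = 0.0909
  black long-haired: (135 − 99)² / 99 = 13.0909
  brown short-haired: (90 − 99)² / 99 = 0.8182
  brown long-haired: (75 − 99)² / 99 = 5.8182
χ² = 0.0909 + 13.0909 + 0.8182 + 5.8182 = 19.8182 ≈ 19.818
Degrees of freedom = 4 − 1 = 3; critical value at α = 0.05 is 7.815.
Since 19.818 > 7.815, we reject the null hypothesis — the data do not fit the 1:1:1:1 ratio.

19.818; not consistent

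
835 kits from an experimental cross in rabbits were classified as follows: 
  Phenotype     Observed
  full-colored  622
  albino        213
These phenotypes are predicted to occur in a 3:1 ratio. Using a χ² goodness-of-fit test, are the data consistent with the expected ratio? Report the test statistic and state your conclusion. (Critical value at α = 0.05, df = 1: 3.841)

Under the 3:1 hypothesis (Σ ratio = 4, N = 835):
  full-colored: 835 × 3/4 = 626.25
  albino: 835 × 1/4 = 208.75
χ² = Σ (O − E)² / E
  full-colored: (622 − 626.25)² / 626.25 = 0.0288
  albino: (213 − 208.75)² / 208.75 = 0.0865
χ² = 0.0288 + 0.0865 = 0.1153 ≈ 0.115
Degrees of freedom = 2 − 1 = 1; critical value at α = 0.05 is 3.841.
Since 0.115 < 3.841, we fail to reject the null hypothesis — the data are consistent with the 3:1 ratio.

0.115; consistent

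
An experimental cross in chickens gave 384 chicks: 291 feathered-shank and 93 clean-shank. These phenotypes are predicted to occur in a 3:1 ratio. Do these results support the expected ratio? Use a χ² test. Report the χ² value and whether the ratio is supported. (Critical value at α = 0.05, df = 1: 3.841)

Total ratio parts = 4. Expected numbers out of 384:
  feathered-shank: 384 × 3/4 = 288
  clean-shank: 384 × 1/4 = 96
χ² = Σ (O − E)² / E
  feathered-shank: (291 − 288)² / 288 = 0.0312
  clean-shank: (93 − 96)² / 96 = 0.0938
χ² = 0.0312 + 0.0938 = 0.125
Degrees of freedom = 2 − 1 = 1; critical value at α = 0.05 is 3.841.
Since 0.125 < 3.841, we fail to reject the null hypothesis — the data are consistent with the 3:1 ratio.

0.125; consistent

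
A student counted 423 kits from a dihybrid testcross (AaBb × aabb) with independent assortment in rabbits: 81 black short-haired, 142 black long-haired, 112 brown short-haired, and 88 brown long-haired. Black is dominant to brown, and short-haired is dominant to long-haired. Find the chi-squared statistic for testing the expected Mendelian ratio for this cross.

A dihybrid testcross with independent assortment gives a 1:1:1:1 ratio.
Expected counts for N = 423 under a 1:1:1:1 ratio (total parts = 4):
  black short-haired: 423 × 1/4 = 105.75
  black long-haired: 423 × 1/4 = 105.75
  brown short-haired: 423 × 1/4 = 105.75
  brown long-haired: 423 × 1/4 = 105.75
χ² = Σ (O − E)² / E
  black short-haired: (81 − 105.75)² / 105.75 = 5.7926
  black long-haired: (142 − 105.75)² / 105.75 = 12.4261
  brown short-haired: (112 − 105.75)² / 105.75 = 0.3694
  brown long-haired: (88 − 105.75)² / 105.75 = 2.9793
χ² = 5.7926 + 12.4261 + 0.3694 + 2.9793 = 21.5674 ≈ 21.567

21.567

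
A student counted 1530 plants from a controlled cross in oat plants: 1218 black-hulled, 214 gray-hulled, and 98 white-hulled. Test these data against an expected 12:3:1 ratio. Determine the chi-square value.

22.903

Total ratio parts = 16. Expected numbers out of 1530:
  black-hulled: 1530 × 12/16 = 1147.5
  gray-hulled: 1530 × 3/16 = 286.875
  white-hulled: 1530 × 1/16 = 95.625
χ² = Σ (O − E)² / E
  black-hulled: (1218 − 1147.5)² / 1147.5 = 4.3314
  gray-hulled: (214 − 286.875)² / 286.875 = 18.5125
  white-hulled: (98 − 95.625)² / 95.625 = 0.0590
χ² = 4.3314 + 18.5125 + 0.0590 = 22.9029 ≈ 22.903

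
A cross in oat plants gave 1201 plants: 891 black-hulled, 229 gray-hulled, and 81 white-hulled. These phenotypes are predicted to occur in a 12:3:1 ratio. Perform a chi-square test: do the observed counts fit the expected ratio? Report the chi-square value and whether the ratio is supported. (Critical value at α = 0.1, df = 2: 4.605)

0.640; consistent

Total ratio parts = 16. Expected numbers out of 1201:
  black-hulled: 1201 × 12/16 = 900.75
  gray-hulled: 1201 × 3/16 = 225.1875
  white-hulled: 1201 × 1/16 = 75.0625
χ² = Σ (O − E)² / E
  black-hulled: (891 − 900.75)² / 900.75 = 0.1055
  gray-hulled: (229 − 225.1875)² / 225.1875 = 0.0645
  white-hulled: (81 − 75.0625)² / 75.0625 = 0.4697
χ² = 0.1055 + 0.0645 + 0.4697 = 0.6397 ≈ 0.640
Degrees of freedom = 3 − 1 = 2; critical value at α = 0.1 is 4.605.
Since 0.640 < 4.605, we fail to reject the null hypothesis — the data are consistent with the 12:3:1 ratio.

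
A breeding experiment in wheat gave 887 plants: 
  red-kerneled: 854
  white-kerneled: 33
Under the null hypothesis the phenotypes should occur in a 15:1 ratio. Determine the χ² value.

9.687

The 15:1 ratio has 16 parts, so with N = 887 the expected counts are:
  red-kerneled: 887 × 15/16 = 831.5625
  white-kerneled: 887 × 1/16 = 55.4375
χ² = Σ (O − E)² / E
  red-kerneled: (854 − 831.5625)² / 831.5625 = 0.6054
  white-kerneled: (33 − 55.4375)² / 55.4375 = 9.0812
χ² = 0.6054 + 9.0812 = 9.6866 ≈ 9.687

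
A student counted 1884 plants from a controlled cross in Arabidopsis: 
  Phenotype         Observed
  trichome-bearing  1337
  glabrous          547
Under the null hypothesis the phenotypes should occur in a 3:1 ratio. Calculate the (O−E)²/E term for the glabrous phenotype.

Expected counts for N = 1884 under a 3:1 ratio (total parts = 4):
  trichome-bearing: 1884 × 3/4 = 1413
  glabrous: 1884 × 1/4 = 471
Contribution of glabrous: (547 − 471)² / 471 = 12.2633

12.263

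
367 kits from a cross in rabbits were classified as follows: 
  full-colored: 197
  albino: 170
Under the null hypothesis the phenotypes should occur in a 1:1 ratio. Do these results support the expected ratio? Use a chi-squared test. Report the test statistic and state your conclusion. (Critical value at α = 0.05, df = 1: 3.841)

Total ratio parts = 2. Expected numbers out of 367:
  full-colored: 367 × 1/2 = 183.5
  albino: 367 × 1/2 = 183.5
χ² = Σ (O − E)² / E
  full-colored: (197 − 183.5)² / 183.5 = 0.9932
  albino: (170 − 183.5)² / 183.5 = 0.9932
χ² = 0.9932 + 0.9932 = 1.9864 ≈ 1.986
Degrees of freedom = 2 − 1 = 1; critical value at α = 0.05 is 3.841.
Since 1.986 < 3.841, we fail to reject the null hypothesis — the data are consistent with the 1:1 ratio.

1.986; consistent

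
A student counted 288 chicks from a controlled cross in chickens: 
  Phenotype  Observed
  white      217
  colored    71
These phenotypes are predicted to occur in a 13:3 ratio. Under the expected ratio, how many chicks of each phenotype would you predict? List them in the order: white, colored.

234, 54

Expected counts for N = 288 under a 13:3 ratio (total parts = 16):
  white: 288 × 13/16 = 234
  colored: 288 × 3/16 = 54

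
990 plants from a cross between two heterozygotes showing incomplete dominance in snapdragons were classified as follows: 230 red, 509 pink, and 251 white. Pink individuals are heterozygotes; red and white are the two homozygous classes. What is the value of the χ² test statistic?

With incomplete dominance, a heterozygote × heterozygote cross gives a 1:2:1 phenotypic ratio.
Total ratio parts = 4. Expected numbers out of 990:
  red: 990 × 1/4 = 247.5
  pink: 990 × 2/4 = 495
  white: 990 × 1/4 = 247.5
χ² = Σ (O − E)² / E
  red: (230 − 247.5)² / 247.5 = 1.2374
  pink: (509 − 495)² / 495 = 0.3960
  white: (251 − 247.5)² / 247.5 = 0.0495
χ² = 1.2374 + 0.3960 + 0.0495 = 1.6829 ≈ 1.683

1.683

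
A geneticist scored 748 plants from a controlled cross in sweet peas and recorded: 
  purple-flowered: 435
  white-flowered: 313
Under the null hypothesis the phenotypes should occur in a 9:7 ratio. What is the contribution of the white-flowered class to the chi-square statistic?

The 9:7 ratio has 16 parts, so with N = 748 the expected counts are:
  purple-flowered: 748 × 9/16 = 420.75
  white-flowered: 748 × 7/16 = 327.25
Contribution of white-flowered: (313 − 327.25)² / 327.25 = 0.6205

0.621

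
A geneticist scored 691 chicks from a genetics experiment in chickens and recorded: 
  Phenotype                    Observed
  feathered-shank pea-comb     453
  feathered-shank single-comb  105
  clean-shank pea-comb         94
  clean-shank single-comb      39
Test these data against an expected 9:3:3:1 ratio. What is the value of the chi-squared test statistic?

Expected counts for N = 691 under a 9:3:3:1 ratio (total parts = 16):
  feathered-shank pea-comb: 691 × 9/16 = 388.6875
  feathered-shank single-comb: 691 × 3/16 = 129.5625
  clean-shank pea-comb: 691 × 3/16 = 129.5625
  clean-shank single-comb: 691 × 1/16 = 43.1875
χ² = Σ (O − E)² / E
  feathered-shank pea-comb: (453 − 388.6875)² / 388.6875 = 10.6412
  feathered-shank single-comb: (105 − 129.5625)² / 129.5625 = 4.6566
  clean-shank pea-comb: (94 − 129.5625)² / 129.5625 = 9.7612
  clean-shank single-comb: (39 − 43.1875)² / 43.1875 = 0.4060
χ² = 10.6412 + 4.6566 + 9.7612 + 0.4060 = 25.465

25.465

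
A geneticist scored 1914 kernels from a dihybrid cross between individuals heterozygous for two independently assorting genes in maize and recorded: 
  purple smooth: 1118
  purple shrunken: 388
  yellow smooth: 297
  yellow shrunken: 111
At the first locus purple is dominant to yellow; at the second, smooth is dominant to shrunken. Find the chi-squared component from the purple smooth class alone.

A dihybrid F₂ with independent assortment and complete dominance at both loci gives a 9:3:3:1 phenotypic ratio.
Under the 9:3:3:1 hypothesis (Σ ratio = 16, N = 1914):
  purple smooth: 1914 × 9/16 = 1076.625
  purple shrunken: 1914 × 3/16 = 358.875
  yellow smooth: 1914 × 3/16 = 358.875
  yellow shrunken: 1914 × 1/16 = 119.625
Contribution of purple smooth: (1118 − 1076.625)² / 1076.625 = 1.5901

1.590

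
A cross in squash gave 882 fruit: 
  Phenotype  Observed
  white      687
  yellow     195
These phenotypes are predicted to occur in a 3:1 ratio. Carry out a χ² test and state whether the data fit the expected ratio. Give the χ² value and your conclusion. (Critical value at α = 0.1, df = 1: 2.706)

Under the 3:1 hypothesis (Σ ratio = 4, N = 882):
  white: 882 × 3/4 = 661.5
  yellow: 882 × 1/4 = 220.5
χ² = Σ (O − E)² / E
  white: (687 − 661.5)² / 661.5 = 0.9830
  yellow: (195 − 220.5)² / 220.5 = 2.9490
χ² = 0.9830 + 2.9490 = 3.932
Degrees of freedom = 2 − 1 = 1; critical value at α = 0.1 is 2.706.
Since 3.932 > 2.706, we reject the null hypothesis — the data do not fit the 3:1 ratio.

3.932; not consistent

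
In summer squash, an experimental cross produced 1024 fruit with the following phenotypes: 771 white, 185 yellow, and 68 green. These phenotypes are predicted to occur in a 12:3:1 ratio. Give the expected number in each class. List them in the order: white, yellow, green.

The 12:3:1 ratio has 16 parts, so with N = 1024 the expected counts are:
  white: 1024 × 12/16 = 768
  yellow: 1024 × 3/16 = 192
  green: 1024 × 1/16 = 64

768, 192, 64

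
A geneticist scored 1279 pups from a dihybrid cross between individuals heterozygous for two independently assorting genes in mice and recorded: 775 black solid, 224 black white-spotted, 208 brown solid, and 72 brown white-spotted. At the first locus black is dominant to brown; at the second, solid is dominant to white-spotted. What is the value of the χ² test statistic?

A dihybrid F₂ with independent assortment and complete dominance at both loci gives a 9:3:3:1 phenotypic ratio.
Expected counts for N = 1279 under a 9:3:3:1 ratio (total parts = 16):
  black solid: 1279 × 9/16 = 719.4375
  black white-spotted: 1279 × 3/16 = 239.8125
  brown solid: 1279 × 3/16 = 239.8125
  brown white-spotted: 1279 × 1/16 = 79.9375
χ² = Σ (O − E)² / E
  black solid: (775 − 719.4375)² / 719.4375 = 4.2911
  black white-spotted: (224 − 239.8125)² / 239.8125 = 1.0426
  brown solid: (208 − 239.8125)² / 239.8125 = 4.2201
  brown white-spotted: (72 − 79.9375)² / 79.9375 = 0.7882
χ² = 4.2911 + 1.0426 + 4.2201 + 0.7882 = 10.342

10.342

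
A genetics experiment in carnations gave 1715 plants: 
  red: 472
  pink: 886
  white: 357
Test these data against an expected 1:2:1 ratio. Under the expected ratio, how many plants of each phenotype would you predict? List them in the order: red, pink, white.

428.75, 857.5, 428.75

Under the 1:2:1 hypothesis (Σ ratio = 4, N = 1715):
  red: 1715 × 1/4 = 428.75
  pink: 1715 × 2/4 = 857.5
  white: 1715 × 1/4 = 428.75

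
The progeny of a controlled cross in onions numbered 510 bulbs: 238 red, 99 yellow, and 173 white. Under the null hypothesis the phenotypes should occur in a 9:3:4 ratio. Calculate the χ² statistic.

Expected counts for N = 510 under a 9:3:4 ratio (total parts = 16):
  red: 510 × 9/16 = 286.875
  yellow: 510 × 3/16 = 95.625
  white: 510 × 4/16 = 127.5
χ² = Σ (O − E)² / E
  red: (238 − 286.875)² / 286.875 = 8.3269
  yellow: (99 − 95.625)² / 95.625 = 0.1191
  white: (173 − 127.5)² / 127.5 = 16.2373
χ² = 8.3269 + 0.1191 + 16.2373 = 24.6833 ≈ 24.683

24.683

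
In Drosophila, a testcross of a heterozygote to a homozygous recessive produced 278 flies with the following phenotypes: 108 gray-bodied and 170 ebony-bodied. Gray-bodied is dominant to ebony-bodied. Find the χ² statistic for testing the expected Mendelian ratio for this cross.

13.827

A testcross of a heterozygote (Aa × aa) gives a 1:1 phenotypic ratio.
The 1:1 ratio has 2 parts, so with N = 278 the expected counts are:
  gray-bodied: 278 × 1/2 = 139
  ebony-bodied: 278 × 1/2 = 139
χ² = Σ (O − E)² / E
  gray-bodied: (108 − 139)² / 139 = 6.9137
  ebony-bodied: (170 − 139)² / 139 = 6.9137
χ² = 6.9137 + 6.9137 = 13.8274 ≈ 13.827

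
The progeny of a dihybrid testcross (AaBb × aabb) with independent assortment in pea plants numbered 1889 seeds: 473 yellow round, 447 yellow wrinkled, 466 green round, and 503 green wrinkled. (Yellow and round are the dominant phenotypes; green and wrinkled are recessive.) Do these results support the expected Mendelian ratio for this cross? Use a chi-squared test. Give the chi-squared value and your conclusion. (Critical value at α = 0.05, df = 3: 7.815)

A dihybrid testcross with independent assortment gives a 1:1:1:1 ratio.
Expected counts for N = 1889 under a 1:1:1:1 ratio (total parts = 4):
  yellow round: 1889 × 1/4 = 472.25
  yellow wrinkled: 1889 × 1/4 = 472.25
  green round: 1889 × 1/4 = 472.25
  green wrinkled: 1889 × 1/4 = 472.25
χ² = Σ (O − E)² / E
  yellow round: (473 − 472.25)² / 472.25 = 0.0012
  yellow wrinkled: (447 − 472.25)² / 472.25 = 1.3501
  green round: (466 − 472.25)² / 472.25 = 0.0827
  green wrinkled: (503 − 472.25)² / 472.25 = 2.0022
χ² = 0.0012 + 1.3501 + 0.0827 + 2.0022 = 3.4362 ≈ 3.436
Degrees of freedom = 4 − 1 = 3; critical value at α = 0.05 is 7.815.
Since 3.436 < 7.815, we fail to reject the null hypothesis — the data are consistent with the 1:1:1:1 ratio.

3.436; consistent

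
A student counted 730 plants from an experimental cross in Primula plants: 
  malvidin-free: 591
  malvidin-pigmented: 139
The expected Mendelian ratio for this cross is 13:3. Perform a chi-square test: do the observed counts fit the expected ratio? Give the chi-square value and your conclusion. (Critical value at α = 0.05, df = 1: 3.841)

Expected counts for N = 730 under a 13:3 ratio (total parts = 16):
  malvidin-free: 730 × 13/16 = 593.125
  malvidin-pigmented: 730 × 3/16 = 136.875
χ² = Σ (O − E)² / E
  malvidin-free: (591 − 593.125)² / 593.125 = 0.0076
  malvidin-pigmented: (139 − 136.875)² / 136.875 = 0.0330
χ² = 0.0076 + 0.0330 = 0.0406 ≈ 0.041
Degrees of freedom = 2 − 1 = 1; critical value at α = 0.05 is 3.841.
Since 0.041 < 3.841, we fail to reject the null hypothesis — the data are consistent with the 13:3 ratio.

0.041; consistent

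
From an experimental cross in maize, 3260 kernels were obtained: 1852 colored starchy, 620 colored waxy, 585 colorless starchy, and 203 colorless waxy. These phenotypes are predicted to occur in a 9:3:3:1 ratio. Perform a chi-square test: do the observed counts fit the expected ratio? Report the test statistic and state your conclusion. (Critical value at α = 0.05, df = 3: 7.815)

Total ratio parts = 16. Expected numbers out of 3260:
  colored starchy: 3260 × 9/16 = 1833.75
  colored waxy: 3260 × 3/16 = 611.25
  colorless starchy: 3260 × 3/16 = 611.25
  colorless waxy: 3260 × 1/16 = 203.75
χ² = Σ (O − E)² / E
  colored starchy: (1852 − 1833.75)² / 1833.75 = 0.1816
  colored waxy: (620 − 611.25)² / 611.25 = 0.1253
  colorless starchy: (585 − 611.25)² / 611.25 = 1.1273
  colorless waxy: (203 − 203.75)² / 203.75 = 0.0028
χ² = 0.1816 + 0.1253 + 1.1273 + 0.0028 = 1.437
Degrees of freedom = 4 − 1 = 3; critical value at α = 0.05 is 7.815.
Since 1.437 < 7.815, we fail to reject the null hypothesis — the data are consistent with the 9:3:3:1 ratio.

1.437; consistent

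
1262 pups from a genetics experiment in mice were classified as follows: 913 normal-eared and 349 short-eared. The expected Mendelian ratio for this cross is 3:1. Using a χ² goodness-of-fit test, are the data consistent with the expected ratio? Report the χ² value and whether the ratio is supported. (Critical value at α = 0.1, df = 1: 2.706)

4.743; not consistent

The 3:1 ratio has 4 parts, so with N = 1262 the expected counts are:
  normal-eared: 1262 × 3/4 = 946.5
  short-eared: 1262 × 1/4 = 315.5
χ² = Σ (O − E)² / E
  normal-eared: (913 − 946.5)² / 946.5 = 1.1857
  short-eared: (349 − 315.5)² / 315.5 = 3.5571
χ² = 1.1857 + 3.5571 = 4.7428 ≈ 4.743
Degrees of freedom = 2 − 1 = 1; critical value at α = 0.1 is 2.706.
Since 4.743 > 2.706, we reject the null hypothesis — the data do not fit the 3:1 ratio.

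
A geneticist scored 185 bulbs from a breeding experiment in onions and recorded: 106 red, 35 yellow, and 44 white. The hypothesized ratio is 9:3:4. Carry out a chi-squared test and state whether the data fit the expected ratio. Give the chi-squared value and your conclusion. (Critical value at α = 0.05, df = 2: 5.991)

Expected counts for N = 185 under a 9:3:4 ratio (total parts = 16):
  red: 185 × 9/16 = 104.0625
  yellow: 185 × 3/16 = 34.6875
  white: 185 × 4/16 = 46.25
χ² = Σ (O − E)² / E
  red: (106 − 104.0625)² / 104.0625 = 0.0361
  yellow: (35 − 34.6875)² / 34.6875 = 0.0028
  white: (44 − 46.25)² / 46.25 = 0.1095
χ² = 0.0361 + 0.0028 + 0.1095 = 0.1484 ≈ 0.148
Degrees of freedom = 3 − 1 = 2; critical value at α = 0.05 is 5.991.
Since 0.148 < 5.991, we fail to reject the null hypothesis — the data are consistent with the 9:3:4 ratio.

0.148; consistent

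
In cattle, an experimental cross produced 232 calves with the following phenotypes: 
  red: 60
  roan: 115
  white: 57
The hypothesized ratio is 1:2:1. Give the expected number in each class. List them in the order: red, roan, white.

Total ratio parts = 4. Expected numbers out of 232:
  red: 232 × 1/4 = 58
  roan: 232 × 2/4 = 116
  white: 232 × 1/4 = 58

58, 116, 58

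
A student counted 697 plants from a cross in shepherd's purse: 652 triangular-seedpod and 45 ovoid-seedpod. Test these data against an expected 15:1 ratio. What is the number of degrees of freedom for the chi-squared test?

A goodness-of-fit test with 2 phenotype classes has df = 2 − 1 = 1.

1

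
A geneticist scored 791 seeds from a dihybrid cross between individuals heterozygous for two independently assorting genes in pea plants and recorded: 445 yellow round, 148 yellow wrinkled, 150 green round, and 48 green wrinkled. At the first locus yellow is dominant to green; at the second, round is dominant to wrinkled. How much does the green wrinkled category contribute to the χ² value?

A dihybrid F₂ with independent assortment and complete dominance at both loci gives a 9:3:3:1 phenotypic ratio.
Under the 9:3:3:1 hypothesis (Σ ratio = 16, N = 791):
  yellow round: 791 × 9/16 = 444.9375
  yellow wrinkled: 791 × 3/16 = 148.3125
  green round: 791 × 3/16 = 148.3125
  green wrinkled: 791 × 1/16 = 49.4375
Contribution of green wrinkled: (48 − 49.4375)² / 49.4375 = 0.0418

0.042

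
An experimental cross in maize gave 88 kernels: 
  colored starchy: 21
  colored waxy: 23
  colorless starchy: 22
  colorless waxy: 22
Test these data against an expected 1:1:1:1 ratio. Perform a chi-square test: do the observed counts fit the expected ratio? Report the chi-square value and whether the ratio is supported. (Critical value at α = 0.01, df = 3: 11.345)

0.091; consistent

The 1:1:1:1 ratio has 4 parts, so with N = 88 the expected counts are:
  colored starchy: 88 × 1/4 = 22
  colored waxy: 88 × 1/4 = 22
  colorless starchy: 88 × 1/4 = 22
  colorless waxy: 88 × 1/4 = 22
χ² = Σ (O − E)² / E
  colored starchy: (21 − 22)² / 22 = 0.0455
  colored waxy: (23 − 22)² / 22 = 0.0455
  colorless starchy: (22 − 22)² / 22 = 0.0000
  colorless waxy: (22 − 22)² / 22 = 0.0000
χ² = 0.0455 + 0.0455 + 0.0000 + 0.0000 = 0.091
Degrees of freedom = 4 − 1 = 3; critical value at α = 0.01 is 11.345.
Since 0.091 < 11.345, we fail to reject the null hypothesis — the data are consistent with the 1:1:1:1 ratio.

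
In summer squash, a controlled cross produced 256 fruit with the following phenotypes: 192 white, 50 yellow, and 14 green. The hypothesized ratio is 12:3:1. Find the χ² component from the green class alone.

0.250

Expected counts for N = 256 under a 12:3:1 ratio (total parts = 16):
  white: 256 × 12/16 = 192
  yellow: 256 × 3/16 = 48
  green: 256 × 1/16 = 16
Contribution of green: (14 − 16)² / 16 = 0.2500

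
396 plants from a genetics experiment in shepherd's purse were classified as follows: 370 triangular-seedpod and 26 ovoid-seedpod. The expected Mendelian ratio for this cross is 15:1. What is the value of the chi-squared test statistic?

Total ratio parts = 16. Expected numbers out of 396:
  triangular-seedpod: 396 × 15/16 = 371.25
  ovoid-seedpod: 396 × 1/16 = 24.75
χ² = Σ (O − E)² / E
  triangular-seedpod: (370 − 371.25)² / 371.25 = 0.0042
  ovoid-seedpod: (26 − 24.75)² / 24.75 = 0.0631
χ² = 0.0042 + 0.0631 = 0.0673 ≈ 0.067

0.067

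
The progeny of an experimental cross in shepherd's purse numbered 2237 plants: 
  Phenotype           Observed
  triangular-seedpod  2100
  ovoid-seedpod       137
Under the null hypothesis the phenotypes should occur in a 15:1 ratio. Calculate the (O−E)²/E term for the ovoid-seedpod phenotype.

0.057

The 15:1 ratio has 16 parts, so with N = 2237 the expected counts are:
  triangular-seedpod: 2237 × 15/16 = 2097.1875
  ovoid-seedpod: 2237 × 1/16 = 139.8125
Contribution of ovoid-seedpod: (137 − 139.8125)² / 139.8125 = 0.0566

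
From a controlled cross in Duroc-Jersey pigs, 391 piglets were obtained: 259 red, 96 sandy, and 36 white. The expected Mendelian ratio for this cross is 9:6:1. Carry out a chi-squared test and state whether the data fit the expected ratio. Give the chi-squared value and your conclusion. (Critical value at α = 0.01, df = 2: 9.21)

Expected counts for N = 391 under a 9:6:1 ratio (total parts = 16):
  red: 391 × 9/16 = 219.9375
  sandy: 391 × 6/16 = 146.625
  white: 391 × 1/16 = 24.4375
χ² = Σ (O − E)² / E
  red: (259 − 219.9375)² / 219.9375 = 6.9378
  sandy: (96 − 146.625)² / 146.625 = 17.4792
  white: (36 − 24.4375)² / 24.4375 = 5.4707
χ² = 6.9378 + 17.4792 + 5.4707 = 29.8877 ≈ 29.888
Degrees of freedom = 3 − 1 = 2; critical value at α = 0.01 is 9.21.
Since 29.888 > 9.21, we reject the null hypothesis — the data do not fit the 9:6:1 ratio.

29.888; not consistent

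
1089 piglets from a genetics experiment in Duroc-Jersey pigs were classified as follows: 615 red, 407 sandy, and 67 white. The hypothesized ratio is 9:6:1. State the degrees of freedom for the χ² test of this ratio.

2

A goodness-of-fit test with 3 phenotype classes has df = 3 − 1 = 2.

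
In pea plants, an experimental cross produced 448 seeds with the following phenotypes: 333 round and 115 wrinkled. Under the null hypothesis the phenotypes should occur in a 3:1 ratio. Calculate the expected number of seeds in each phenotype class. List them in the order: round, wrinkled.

Total ratio parts = 4. Expected numbers out of 448:
  round: 448 × 3/4 = 336
  wrinkled: 448 × 1/4 = 112

336, 112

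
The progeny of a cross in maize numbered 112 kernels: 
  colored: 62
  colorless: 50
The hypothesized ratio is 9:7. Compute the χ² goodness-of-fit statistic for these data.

The 9:7 ratio has 16 parts, so with N = 112 the expected counts are:
  colored: 112 × 9/16 = 63
  colorless: 112 × 7/16 = 49
χ² = Σ (O − E)² / E
  colored: (62 − 63)² / 63 = 0.0159
  colorless: (50 − 49)² / 49 = 0.0204
χ² = 0.0159 + 0.0204 = 0.0363 ≈ 0.036

0.036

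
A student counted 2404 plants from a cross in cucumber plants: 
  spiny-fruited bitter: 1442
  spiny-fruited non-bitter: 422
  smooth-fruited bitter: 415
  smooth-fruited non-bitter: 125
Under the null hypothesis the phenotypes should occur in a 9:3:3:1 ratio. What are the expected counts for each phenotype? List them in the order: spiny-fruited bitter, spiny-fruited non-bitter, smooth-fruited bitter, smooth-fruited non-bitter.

Under the 9:3:3:1 hypothesis (Σ ratio = 16, N = 2404):
  spiny-fruited bitter: 2404 × 9/16 = 1352.25
  spiny-fruited non-bitter: 2404 × 3/16 = 450.75
  smooth-fruited bitter: 2404 × 3/16 = 450.75
  smooth-fruited non-bitter: 2404 × 1/16 = 150.25

1352.25, 450.75, 450.75, 150.25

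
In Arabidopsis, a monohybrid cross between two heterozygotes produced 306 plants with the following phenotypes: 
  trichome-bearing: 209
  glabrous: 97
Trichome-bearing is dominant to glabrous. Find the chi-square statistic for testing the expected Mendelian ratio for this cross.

7.325

For a monohybrid cross between heterozygotes with complete dominance, the expected phenotypic ratio is 3:1.
Expected counts for N = 306 under a 3:1 ratio (total parts = 4):
  trichome-bearing: 306 × 3/4 = 229.5
  glabrous: 306 × 1/4 = 76.5
χ² = Σ (O − E)² / E
  trichome-bearing: (209 − 229.5)² / 229.5 = 1.8312
  glabrous: (97 − 76.5)² / 76.5 = 5.4935
χ² = 1.8312 + 5.4935 = 7.3247 ≈ 7.325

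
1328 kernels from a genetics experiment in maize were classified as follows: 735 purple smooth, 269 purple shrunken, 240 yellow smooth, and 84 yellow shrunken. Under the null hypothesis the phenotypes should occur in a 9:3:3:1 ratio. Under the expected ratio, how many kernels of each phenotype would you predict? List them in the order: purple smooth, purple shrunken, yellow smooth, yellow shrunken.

747, 249, 249, 83

Total ratio parts = 16. Expected numbers out of 1328:
  purple smooth: 1328 × 9/16 = 747
  purple shrunken: 1328 × 3/16 = 249
  yellow smooth: 1328 × 3/16 = 249
  yellow shrunken: 1328 × 1/16 = 83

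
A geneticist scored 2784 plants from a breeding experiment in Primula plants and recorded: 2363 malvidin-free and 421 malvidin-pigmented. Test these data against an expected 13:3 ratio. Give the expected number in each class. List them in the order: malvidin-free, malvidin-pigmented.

2262, 522

Total ratio parts = 16. Expected numbers out of 2784:
  malvidin-free: 2784 × 13/16 = 2262
  malvidin-pigmented: 2784 × 3/16 = 522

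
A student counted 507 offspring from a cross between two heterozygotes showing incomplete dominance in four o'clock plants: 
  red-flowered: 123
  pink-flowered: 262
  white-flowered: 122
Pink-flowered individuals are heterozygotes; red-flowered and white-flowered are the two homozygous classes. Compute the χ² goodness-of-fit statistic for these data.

0.574

With incomplete dominance, a heterozygote × heterozygote cross gives a 1:2:1 phenotypic ratio.
Expected counts for N = 507 under a 1:2:1 ratio (total parts = 4):
  red-flowered: 507 × 1/4 = 126.75
  pink-flowered: 507 × 2/4 = 253.5
  white-flowered: 507 × 1/4 = 126.75
χ² = Σ (O − E)² / E
  red-flowered: (123 − 126.75)² / 126.75 = 0.1109
  pink-flowered: (262 − 253.5)² / 253.5 = 0.2850
  white-flowered: (122 − 126.75)² / 126.75 = 0.1780
χ² = 0.1109 + 0.2850 + 0.1780 = 0.5739 ≈ 0.574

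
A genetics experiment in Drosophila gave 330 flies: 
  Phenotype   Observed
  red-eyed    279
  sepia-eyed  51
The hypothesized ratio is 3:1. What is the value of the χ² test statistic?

16.036

Under the 3:1 hypothesis (Σ ratio = 4, N = 330):
  red-eyed: 330 × 3/4 = 247.5
  sepia-eyed: 330 × 1/4 = 82.5
χ² = Σ (O − E)² / E
  red-eyed: (279 − 247.5)² / 247.5 = 4.0091
  sepia-eyed: (51 − 82.5)² / 82.5 = 12.0273
χ² = 4.0091 + 12.0273 = 16.0364 ≈ 16.036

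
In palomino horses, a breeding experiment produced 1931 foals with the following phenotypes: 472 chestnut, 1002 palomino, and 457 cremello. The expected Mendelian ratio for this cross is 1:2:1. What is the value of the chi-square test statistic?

Under the 1:2:1 hypothesis (Σ ratio = 4, N = 1931):
  chestnut: 1931 × 1/4 = 482.75
  palomino: 1931 × 2/4 = 965.5
  cremello: 1931 × 1/4 = 482.75
χ² = Σ (O − E)² / E
  chestnut: (472 − 482.75)² / 482.75 = 0.2394
  palomino: (1002 − 965.5)² / 965.5 = 1.3799
  cremello: (457 − 482.75)² / 482.75 = 1.3735
χ² = 0.2394 + 1.3799 + 1.3735 = 2.9928 ≈ 2.993

2.993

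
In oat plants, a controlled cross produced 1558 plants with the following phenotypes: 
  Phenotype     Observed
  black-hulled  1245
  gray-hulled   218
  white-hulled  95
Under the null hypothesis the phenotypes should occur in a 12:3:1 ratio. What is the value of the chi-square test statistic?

23.875

Under the 12:3:1 hypothesis (Σ ratio = 16, N = 1558):
  black-hulled: 1558 × 12/16 = 1168.5
  gray-hulled: 1558 × 3/16 = 292.125
  white-hulled: 1558 × 1/16 = 97.375
χ² = Σ (O − E)² / E
  black-hulled: (1245 − 1168.5)² / 1168.5 = 5.0083
  gray-hulled: (218 − 292.125)² / 292.125 = 18.8088
  white-hulled: (95 − 97.375)² / 97.375 = 0.0579
χ² = 5.0083 + 18.8088 + 0.0579 = 23.875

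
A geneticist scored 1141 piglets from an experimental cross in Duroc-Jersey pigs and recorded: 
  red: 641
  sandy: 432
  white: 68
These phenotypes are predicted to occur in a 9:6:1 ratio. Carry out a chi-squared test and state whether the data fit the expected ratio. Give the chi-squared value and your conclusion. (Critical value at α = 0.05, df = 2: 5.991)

Expected counts for N = 1141 under a 9:6:1 ratio (total parts = 16):
  red: 1141 × 9/16 = 641.8125
  sandy: 1141 × 6/16 = 427.875
  white: 1141 × 1/16 = 71.3125
χ² = Σ (O − E)² / E
  red: (641 − 641.8125)² / 641.8125 = 0.0010
  sandy: (432 − 427.875)² / 427.875 = 0.0398
  white: (68 − 71.3125)² / 71.3125 = 0.1539
χ² = 0.0010 + 0.0398 + 0.1539 = 0.1947 ≈ 0.195
Degrees of freedom = 3 − 1 = 2; critical value at α = 0.05 is 5.991.
Since 0.195 < 5.991, we fail to reject the null hypothesis — the data are consistent with the 9:6:1 ratio.

0.195; consistent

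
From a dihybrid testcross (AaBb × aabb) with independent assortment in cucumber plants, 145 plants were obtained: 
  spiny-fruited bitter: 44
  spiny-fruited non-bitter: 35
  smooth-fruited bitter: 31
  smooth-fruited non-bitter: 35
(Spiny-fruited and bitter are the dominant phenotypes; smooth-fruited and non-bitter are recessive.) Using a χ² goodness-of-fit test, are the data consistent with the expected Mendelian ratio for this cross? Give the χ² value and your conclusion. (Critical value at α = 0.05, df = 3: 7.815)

A dihybrid testcross with independent assortment gives a 1:1:1:1 ratio.
Total ratio parts = 4. Expected numbers out of 145:
  spiny-fruited bitter: 145 × 1/4 = 36.25
  spiny-fruited non-bitter: 145 × 1/4 = 36.25
  smooth-fruited bitter: 145 × 1/4 = 36.25
  smooth-fruited non-bitter: 145 × 1/4 = 36.25
χ² = Σ (O − E)² / E
  spiny-fruited bitter: (44 − 36.25)² / 36.25 = 1.6569
  spiny-fruited non-bitter: (35 − 36.25)² / 36.25 = 0.0431
  smooth-fruited bitter: (31 − 36.25)² / 36.25 = 0.7603
  smooth-fruited non-bitter: (35 − 36.25)² / 36.25 = 0.0431
χ² = 1.6569 + 0.0431 + 0.7603 + 0.0431 = 2.5034 ≈ 2.503
Degrees of freedom = 4 − 1 = 3; critical value at α = 0.05 is 7.815.
Since 2.503 < 7.815, we fail to reject the null hypothesis — the data are consistent with the 1:1:1:1 ratio.

2.503; consistent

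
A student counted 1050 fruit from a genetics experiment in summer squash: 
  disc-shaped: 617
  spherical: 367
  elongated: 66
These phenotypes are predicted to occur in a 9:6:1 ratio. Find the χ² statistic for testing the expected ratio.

Total ratio parts = 16. Expected numbers out of 1050:
  disc-shaped: 1050 × 9/16 = 590.625
  spherical: 1050 × 6/16 = 393.75
  elongated: 1050 × 1/16 = 65.625
χ² = Σ (O − E)² / E
  disc-shaped: (617 − 590.625)² / 590.625 = 1.1778
  spherical: (367 − 393.75)² / 393.75 = 1.8173
  elongated: (66 − 65.625)² / 65.625 = 0.0021
χ² = 1.1778 + 1.8173 + 0.0021 = 2.9972 ≈ 2.997

2.997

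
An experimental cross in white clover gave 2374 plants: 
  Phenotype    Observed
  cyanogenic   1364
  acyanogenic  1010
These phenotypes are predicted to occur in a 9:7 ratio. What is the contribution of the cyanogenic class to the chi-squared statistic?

0.614

Under the 9:7 hypothesis (Σ ratio = 16, N = 2374):
  cyanogenic: 2374 × 9/16 = 1335.375
  acyanogenic: 2374 × 7/16 = 1038.625
Contribution of cyanogenic: (1364 − 1335.375)² / 1335.375 = 0.6136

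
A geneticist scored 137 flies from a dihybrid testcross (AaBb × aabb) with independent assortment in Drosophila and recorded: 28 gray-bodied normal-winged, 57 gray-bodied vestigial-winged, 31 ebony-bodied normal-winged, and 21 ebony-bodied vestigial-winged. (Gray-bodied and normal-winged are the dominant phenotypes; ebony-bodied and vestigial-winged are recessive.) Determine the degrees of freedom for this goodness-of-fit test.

A dihybrid testcross with independent assortment gives a 1:1:1:1 ratio.
A goodness-of-fit test with 4 phenotype classes has df = 4 − 1 = 3.

3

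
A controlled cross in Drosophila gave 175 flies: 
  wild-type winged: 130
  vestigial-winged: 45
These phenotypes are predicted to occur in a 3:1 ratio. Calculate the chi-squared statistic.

0.048

The 3:1 ratio has 4 parts, so with N = 175 the expected counts are:
  wild-type winged: 175 × 3/4 = 131.25
  vestigial-winged: 175 × 1/4 = 43.75
χ² = Σ (O − E)² / E
  wild-type winged: (130 − 131.25)² / 131.25 = 0.0119
  vestigial-winged: (45 − 43.75)² / 43.75 = 0.0357
χ² = 0.0119 + 0.0357 = 0.0476 ≈ 0.048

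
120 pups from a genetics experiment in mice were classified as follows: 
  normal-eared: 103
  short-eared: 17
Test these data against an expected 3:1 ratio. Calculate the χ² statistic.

Total ratio parts = 4. Expected numbers out of 120:
  normal-eared: 120 × 3/4 = 90
  short-eared: 120 × 1/4 = 30
χ² = Σ (O − E)² / E
  normal-eared: (103 − 90)² / 90 = 1.8778
  short-eared: (17 − 30)² / 30 = 5.6333
χ² = 1.8778 + 5.6333 = 7.5111 ≈ 7.511

7.511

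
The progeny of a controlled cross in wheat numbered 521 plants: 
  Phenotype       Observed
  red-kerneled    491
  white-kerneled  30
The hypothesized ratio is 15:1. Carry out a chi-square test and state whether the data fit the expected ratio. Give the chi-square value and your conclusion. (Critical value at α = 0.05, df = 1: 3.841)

Under the 15:1 hypothesis (Σ ratio = 16, N = 521):
  red-kerneled: 521 × 15/16 = 488.4375
  white-kerneled: 521 × 1/16 = 32.5625
χ² = Σ (O − E)² / E
  red-kerneled: (491 − 488.4375)² / 488.4375 = 0.0134
  white-kerneled: (30 − 32.5625)² / 32.5625 = 0.2017
χ² = 0.0134 + 0.2017 = 0.2151 ≈ 0.215
Degrees of freedom = 2 − 1 = 1; critical value at α = 0.05 is 3.841.
Since 0.215 < 3.841, we fail to reject the null hypothesis — the data are consistent with the 15:1 ratio.

0.215; consistent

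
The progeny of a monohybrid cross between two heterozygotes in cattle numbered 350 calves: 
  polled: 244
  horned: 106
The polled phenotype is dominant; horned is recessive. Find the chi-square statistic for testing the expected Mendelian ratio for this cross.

For a monohybrid cross between heterozygotes with complete dominance, the expected phenotypic ratio is 3:1.
Expected counts for N = 350 under a 3:1 ratio (total parts = 4):
  polled: 350 × 3/4 = 262.5
  horned: 350 × 1/4 = 87.5
χ² = Σ (O − E)² / E
  polled: (244 − 262.5)² / 262.5 = 1.3038
  horned: (106 − 87.5)² / 87.5 = 3.9114
χ² = 1.3038 + 3.9114 = 5.2152 ≈ 5.215

5.215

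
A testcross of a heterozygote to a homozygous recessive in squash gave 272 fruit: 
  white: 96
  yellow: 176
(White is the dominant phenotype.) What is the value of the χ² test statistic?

23.529

A testcross of a heterozygote (Aa × aa) gives a 1:1 phenotypic ratio.
Under the 1:1 hypothesis (Σ ratio = 2, N = 272):
  white: 272 × 1/2 = 136
  yellow: 272 × 1/2 = 136
χ² = Σ (O − E)² / E
  white: (96 − 136)² / 136 = 11.7647
  yellow: (176 − 136)² / 136 = 11.7647
χ² = 11.7647 + 11.7647 = 23.5294 ≈ 23.529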